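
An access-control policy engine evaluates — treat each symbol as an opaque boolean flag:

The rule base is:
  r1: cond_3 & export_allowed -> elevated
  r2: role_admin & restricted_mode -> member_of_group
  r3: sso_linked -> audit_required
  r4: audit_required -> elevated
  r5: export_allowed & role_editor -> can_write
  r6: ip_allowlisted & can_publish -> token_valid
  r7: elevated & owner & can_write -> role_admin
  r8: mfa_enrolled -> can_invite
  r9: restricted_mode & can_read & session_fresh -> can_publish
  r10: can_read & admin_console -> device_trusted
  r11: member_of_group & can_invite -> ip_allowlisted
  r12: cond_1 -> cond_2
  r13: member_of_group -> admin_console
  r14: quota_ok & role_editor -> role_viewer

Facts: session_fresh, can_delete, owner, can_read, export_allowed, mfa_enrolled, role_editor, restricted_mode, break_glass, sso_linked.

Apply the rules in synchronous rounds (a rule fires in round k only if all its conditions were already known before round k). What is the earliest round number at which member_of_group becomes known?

[1] r3 [sso_linked -> audit_required]; r5 [export_allowed & role_editor -> can_write]; r8 [mfa_enrolled -> can_invite]; r9 [restricted_mode & can_read & session_fresh -> can_publish]. ⇒ new: audit_required, can_write, can_invite, can_publish.
[2] r4 [audit_required -> elevated]. ⇒ new: elevated.
[3] r7 [elevated & owner & can_write -> role_admin]. ⇒ new: role_admin.
[4] r2 [role_admin & restricted_mode -> member_of_group]. ⇒ new: member_of_group.
member_of_group first appears in round 4.

4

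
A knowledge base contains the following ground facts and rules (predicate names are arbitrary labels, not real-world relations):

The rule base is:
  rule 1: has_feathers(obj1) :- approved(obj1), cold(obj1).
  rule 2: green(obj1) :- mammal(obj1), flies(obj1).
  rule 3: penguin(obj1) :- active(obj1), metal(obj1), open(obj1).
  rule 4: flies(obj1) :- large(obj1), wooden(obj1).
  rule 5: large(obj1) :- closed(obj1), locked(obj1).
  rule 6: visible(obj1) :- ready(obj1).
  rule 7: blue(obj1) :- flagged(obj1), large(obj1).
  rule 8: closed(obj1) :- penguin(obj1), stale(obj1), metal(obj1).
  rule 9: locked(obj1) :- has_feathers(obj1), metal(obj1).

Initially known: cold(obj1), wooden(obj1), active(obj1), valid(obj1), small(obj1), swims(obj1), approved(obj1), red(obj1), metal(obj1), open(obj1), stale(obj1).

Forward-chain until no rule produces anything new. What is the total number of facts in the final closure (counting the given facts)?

17

Round 1 — rule 1, rule 3, derive has_feathers(obj1), penguin(obj1).
Round 2 — rule 8, rule 9, derive closed(obj1), locked(obj1).
Round 3 — rule 5, derive large(obj1).
Round 4 — rule 4, derive flies(obj1).
Closure: {active(obj1), approved(obj1), closed(obj1), cold(obj1), flies(obj1), has_feathers(obj1), large(obj1), locked(obj1), metal(obj1), open(obj1), penguin(obj1), red(obj1), small(obj1), stale(obj1), swims(obj1), valid(obj1), wooden(obj1)} — 17 facts.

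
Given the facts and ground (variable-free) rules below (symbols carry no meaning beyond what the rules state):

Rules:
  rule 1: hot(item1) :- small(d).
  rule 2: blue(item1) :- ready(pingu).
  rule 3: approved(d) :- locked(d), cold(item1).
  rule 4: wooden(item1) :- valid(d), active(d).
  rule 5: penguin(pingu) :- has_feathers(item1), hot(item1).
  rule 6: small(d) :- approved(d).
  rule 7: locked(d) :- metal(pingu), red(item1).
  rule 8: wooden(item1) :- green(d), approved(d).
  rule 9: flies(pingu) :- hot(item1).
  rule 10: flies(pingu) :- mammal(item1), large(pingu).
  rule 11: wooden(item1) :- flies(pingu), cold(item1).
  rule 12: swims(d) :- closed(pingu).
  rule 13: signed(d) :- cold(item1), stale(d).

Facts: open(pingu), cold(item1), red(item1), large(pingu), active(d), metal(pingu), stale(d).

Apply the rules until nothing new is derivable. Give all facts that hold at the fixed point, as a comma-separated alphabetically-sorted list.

active(d), approved(d), cold(item1), flies(pingu), hot(item1), large(pingu), locked(d), metal(pingu), open(pingu), red(item1), signed(d), small(d), stale(d), wooden(item1)

[1] rule 7 [locked(d) :- metal(pingu), red(item1).]; rule 13 [signed(d) :- cold(item1), stale(d).]. ⇒ new: locked(d), signed(d).
[2] rule 3 [approved(d) :- locked(d), cold(item1).]. ⇒ new: approved(d).
[3] rule 6 [small(d) :- approved(d).]. ⇒ new: small(d).
[4] rule 1 [hot(item1) :- small(d).]. ⇒ new: hot(item1).
[5] rule 9 [flies(pingu) :- hot(item1).]. ⇒ new: flies(pingu).
[6] rule 11 [wooden(item1) :- flies(pingu), cold(item1).]. ⇒ new: wooden(item1).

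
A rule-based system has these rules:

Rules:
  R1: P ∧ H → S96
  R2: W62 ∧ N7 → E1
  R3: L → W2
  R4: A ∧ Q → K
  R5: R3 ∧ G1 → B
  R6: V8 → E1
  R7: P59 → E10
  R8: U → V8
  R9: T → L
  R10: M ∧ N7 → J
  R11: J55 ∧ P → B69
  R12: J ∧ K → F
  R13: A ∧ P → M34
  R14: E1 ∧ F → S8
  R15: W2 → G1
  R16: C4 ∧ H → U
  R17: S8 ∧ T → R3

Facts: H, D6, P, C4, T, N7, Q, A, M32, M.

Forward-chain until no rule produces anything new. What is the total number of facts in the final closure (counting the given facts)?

Round 1 fires R1, R4, R9, R10, R13, R16, giving S96, K, L, J, M34, U.
Round 2 fires R3, R8, R12, giving W2, V8, F.
Round 3 fires R6, R15, giving E1, G1.
Round 4 fires R14, giving S8.
Round 5 fires R17, giving R3.
Round 6 fires R5, giving B.
Closure: {A, B, C4, D6, E1, F, G1, H, J, K, L, M, M32, M34, N7, P, Q, R3, S8, S96, T, U, V8, W2} — 24 facts.

24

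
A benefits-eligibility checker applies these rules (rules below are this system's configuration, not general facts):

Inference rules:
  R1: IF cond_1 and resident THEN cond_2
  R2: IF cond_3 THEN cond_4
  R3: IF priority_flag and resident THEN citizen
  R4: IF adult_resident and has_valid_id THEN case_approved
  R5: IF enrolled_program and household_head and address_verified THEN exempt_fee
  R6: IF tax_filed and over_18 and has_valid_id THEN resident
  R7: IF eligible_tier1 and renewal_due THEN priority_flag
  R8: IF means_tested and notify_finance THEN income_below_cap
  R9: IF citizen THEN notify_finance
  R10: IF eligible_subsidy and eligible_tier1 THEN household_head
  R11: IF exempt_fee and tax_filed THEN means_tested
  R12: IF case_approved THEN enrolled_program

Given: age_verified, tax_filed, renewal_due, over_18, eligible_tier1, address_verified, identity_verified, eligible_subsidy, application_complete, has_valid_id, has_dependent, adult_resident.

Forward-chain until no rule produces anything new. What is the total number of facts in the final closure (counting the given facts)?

Round 1 fires R4, R6, R7, R10, giving case_approved, resident, priority_flag, household_head.
Round 2 fires R3, R12, giving citizen, enrolled_program.
Round 3 fires R5, R9, giving exempt_fee, notify_finance.
Round 4 fires R11, giving means_tested.
Round 5 fires R8, giving income_below_cap.
Closure: {address_verified, adult_resident, age_verified, application_complete, case_approved, citizen, eligible_subsidy, eligible_tier1, enrolled_program, exempt_fee, has_dependent, has_valid_id, household_head, identity_verified, income_below_cap, means_tested, notify_finance, over_18, priority_flag, renewal_due, resident, tax_filed} — 22 facts.

22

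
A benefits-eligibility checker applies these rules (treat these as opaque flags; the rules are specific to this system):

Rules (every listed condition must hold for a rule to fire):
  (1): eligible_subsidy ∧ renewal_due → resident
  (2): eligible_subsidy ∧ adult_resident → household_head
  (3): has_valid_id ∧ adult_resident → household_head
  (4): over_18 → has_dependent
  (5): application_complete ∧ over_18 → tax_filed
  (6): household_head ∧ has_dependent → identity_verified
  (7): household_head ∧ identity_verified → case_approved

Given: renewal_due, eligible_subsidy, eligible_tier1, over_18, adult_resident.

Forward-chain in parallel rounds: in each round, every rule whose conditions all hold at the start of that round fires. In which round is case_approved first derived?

3

Round 1 — (1), (2), (4), derive resident, household_head, has_dependent.
Round 2 — (6), derive identity_verified.
Round 3 — (7), derive case_approved.
case_approved first appears in round 3.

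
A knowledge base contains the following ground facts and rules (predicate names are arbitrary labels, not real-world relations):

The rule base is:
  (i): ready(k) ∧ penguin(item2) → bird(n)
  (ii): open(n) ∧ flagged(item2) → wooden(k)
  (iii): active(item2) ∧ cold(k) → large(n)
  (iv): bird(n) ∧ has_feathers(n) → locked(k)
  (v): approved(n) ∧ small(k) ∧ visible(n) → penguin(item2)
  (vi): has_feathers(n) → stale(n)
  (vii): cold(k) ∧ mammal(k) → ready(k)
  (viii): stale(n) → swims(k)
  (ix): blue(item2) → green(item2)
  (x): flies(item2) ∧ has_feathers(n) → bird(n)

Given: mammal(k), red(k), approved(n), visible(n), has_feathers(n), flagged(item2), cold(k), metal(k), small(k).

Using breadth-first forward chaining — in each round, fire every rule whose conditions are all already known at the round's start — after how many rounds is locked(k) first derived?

Round 1: (v) [approved(n) ∧ small(k) ∧ visible(n) → penguin(item2)]; (vi) [has_feathers(n) → stale(n)]; (vii) [cold(k) ∧ mammal(k) → ready(k)]. Adds penguin(item2), stale(n), ready(k).
Round 2: (i) [ready(k) ∧ penguin(item2) → bird(n)]; (viii) [stale(n) → swims(k)]. Adds bird(n), swims(k).
Round 3: (iv) [bird(n) ∧ has_feathers(n) → locked(k)]. Adds locked(k).
locked(k) first appears in round 3.

3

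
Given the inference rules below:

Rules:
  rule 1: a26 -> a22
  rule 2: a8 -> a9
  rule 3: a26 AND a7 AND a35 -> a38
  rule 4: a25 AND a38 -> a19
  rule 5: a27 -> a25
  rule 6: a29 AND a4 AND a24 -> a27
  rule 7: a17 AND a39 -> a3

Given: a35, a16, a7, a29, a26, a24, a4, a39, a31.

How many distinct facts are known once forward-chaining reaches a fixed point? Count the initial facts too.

14

Round 1: rule 1 [a26 -> a22]; rule 3 [a26 AND a7 AND a35 -> a38]; rule 6 [a29 AND a4 AND a24 -> a27]. New: a22, a38, a27.
Round 2: rule 5 [a27 -> a25]. New: a25.
Round 3: rule 4 [a25 AND a38 -> a19]. New: a19.
Closure: {a16, a19, a22, a24, a25, a26, a27, a29, a31, a35, a38, a39, a4, a7} — 14 facts.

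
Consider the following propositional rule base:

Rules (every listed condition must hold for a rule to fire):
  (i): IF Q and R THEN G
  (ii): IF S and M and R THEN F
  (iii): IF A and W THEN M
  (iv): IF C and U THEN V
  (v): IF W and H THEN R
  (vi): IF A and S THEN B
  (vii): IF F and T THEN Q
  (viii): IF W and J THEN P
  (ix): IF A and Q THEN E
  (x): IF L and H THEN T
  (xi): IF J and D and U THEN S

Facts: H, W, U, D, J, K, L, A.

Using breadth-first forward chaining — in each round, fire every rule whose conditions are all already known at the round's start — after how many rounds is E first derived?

[1] (iii) [IF A and W THEN M]; (v) [IF W and H THEN R]; (viii) [IF W and J THEN P]; (x) [IF L and H THEN T]; (xi) [IF J and D and U THEN S]. ⇒ new: M, R, P, T, S.
[2] (ii) [IF S and M and R THEN F]; (vi) [IF A and S THEN B]. ⇒ new: F, B.
[3] (vii) [IF F and T THEN Q]. ⇒ new: Q.
[4] (i) [IF Q and R THEN G]; (ix) [IF A and Q THEN E]. ⇒ new: G, E.
E first appears in round 4.

4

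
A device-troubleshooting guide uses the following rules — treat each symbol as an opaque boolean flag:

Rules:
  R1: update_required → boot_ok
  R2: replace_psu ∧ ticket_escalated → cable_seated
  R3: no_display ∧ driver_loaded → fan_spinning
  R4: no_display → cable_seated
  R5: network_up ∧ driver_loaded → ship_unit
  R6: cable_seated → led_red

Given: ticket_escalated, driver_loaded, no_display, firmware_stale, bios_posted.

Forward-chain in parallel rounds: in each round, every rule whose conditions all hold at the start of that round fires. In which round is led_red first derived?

[1] R3 [no_display ∧ driver_loaded → fan_spinning]; R4 [no_display → cable_seated]. ⇒ new: fan_spinning, cable_seated.
[2] R6 [cable_seated → led_red]. ⇒ new: led_red.
led_red first appears in round 2.

2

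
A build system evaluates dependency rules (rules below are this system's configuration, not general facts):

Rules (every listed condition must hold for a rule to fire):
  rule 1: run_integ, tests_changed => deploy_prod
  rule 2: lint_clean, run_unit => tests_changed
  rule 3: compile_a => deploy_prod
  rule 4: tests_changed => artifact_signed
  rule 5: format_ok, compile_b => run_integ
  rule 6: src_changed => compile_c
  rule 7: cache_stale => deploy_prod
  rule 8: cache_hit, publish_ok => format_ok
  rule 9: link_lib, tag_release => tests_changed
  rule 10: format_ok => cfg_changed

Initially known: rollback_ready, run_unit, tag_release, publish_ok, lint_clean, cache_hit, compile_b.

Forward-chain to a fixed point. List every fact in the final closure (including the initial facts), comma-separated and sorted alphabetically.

Round 1: rule 2 [lint_clean, run_unit => tests_changed]; rule 8 [cache_hit, publish_ok => format_ok]. Adds tests_changed, format_ok.
Round 2: rule 4 [tests_changed => artifact_signed]; rule 5 [format_ok, compile_b => run_integ]; rule 10 [format_ok => cfg_changed]. Adds artifact_signed, run_integ, cfg_changed.
Round 3: rule 1 [run_integ, tests_changed => deploy_prod]. Adds deploy_prod.

artifact_signed, cache_hit, cfg_changed, compile_b, deploy_prod, format_ok, lint_clean, publish_ok, rollback_ready, run_integ, run_unit, tag_release, tests_changed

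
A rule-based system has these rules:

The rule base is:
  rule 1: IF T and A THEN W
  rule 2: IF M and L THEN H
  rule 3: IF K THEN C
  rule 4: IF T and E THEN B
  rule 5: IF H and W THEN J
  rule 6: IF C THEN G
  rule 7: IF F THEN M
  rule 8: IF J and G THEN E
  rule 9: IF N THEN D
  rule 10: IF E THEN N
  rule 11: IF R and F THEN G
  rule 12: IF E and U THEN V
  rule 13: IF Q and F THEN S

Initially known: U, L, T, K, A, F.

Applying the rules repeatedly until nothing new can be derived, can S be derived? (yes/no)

no

Round 1: rule 1 [IF T and A THEN W]; rule 3 [IF K THEN C]; rule 7 [IF F THEN M]. Adds W, C, M.
Round 2: rule 2 [IF M and L THEN H]; rule 6 [IF C THEN G]. Adds H, G.
Round 3: rule 5 [IF H and W THEN J]. Adds J.
Round 4: rule 8 [IF J and G THEN E]. Adds E.
Round 5: rule 4 [IF T and E THEN B]; rule 10 [IF E THEN N]; rule 12 [IF E and U THEN V]. Adds B, N, V.
Round 6: rule 9 [IF N THEN D]. Adds D.
Fixed point reached. S is concluded only by rule 13; rule 13 needs Q (never derived).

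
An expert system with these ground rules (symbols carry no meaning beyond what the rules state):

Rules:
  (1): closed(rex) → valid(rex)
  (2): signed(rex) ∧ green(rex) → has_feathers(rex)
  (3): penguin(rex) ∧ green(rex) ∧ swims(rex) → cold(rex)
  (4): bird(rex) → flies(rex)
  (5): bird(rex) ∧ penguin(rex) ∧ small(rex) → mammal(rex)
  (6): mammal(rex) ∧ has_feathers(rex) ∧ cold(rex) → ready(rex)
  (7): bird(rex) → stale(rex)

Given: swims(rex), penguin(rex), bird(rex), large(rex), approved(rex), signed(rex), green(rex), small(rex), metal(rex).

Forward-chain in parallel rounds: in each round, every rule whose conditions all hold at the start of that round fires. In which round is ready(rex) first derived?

2

Round 1: (2) [signed(rex) ∧ green(rex) → has_feathers(rex)]; (3) [penguin(rex) ∧ green(rex) ∧ swims(rex) → cold(rex)]; (4) [bird(rex) → flies(rex)]; (5) [bird(rex) ∧ penguin(rex) ∧ small(rex) → mammal(rex)]; (7) [bird(rex) → stale(rex)]. Adds has_feathers(rex), cold(rex), flies(rex), mammal(rex), stale(rex).
Round 2: (6) [mammal(rex) ∧ has_feathers(rex) ∧ cold(rex) → ready(rex)]. Adds ready(rex).
ready(rex) first appears in round 2.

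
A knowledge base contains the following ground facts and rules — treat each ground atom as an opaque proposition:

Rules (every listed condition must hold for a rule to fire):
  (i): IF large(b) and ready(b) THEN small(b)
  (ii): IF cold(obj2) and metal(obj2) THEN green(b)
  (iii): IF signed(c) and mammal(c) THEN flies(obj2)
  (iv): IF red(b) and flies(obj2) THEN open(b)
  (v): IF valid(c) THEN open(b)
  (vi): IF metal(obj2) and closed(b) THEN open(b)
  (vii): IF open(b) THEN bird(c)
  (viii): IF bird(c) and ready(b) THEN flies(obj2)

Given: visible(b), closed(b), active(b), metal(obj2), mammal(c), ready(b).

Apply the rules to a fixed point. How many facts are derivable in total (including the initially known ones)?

Round 1: (vi) [IF metal(obj2) and closed(b) THEN open(b)]. New: open(b).
Round 2: (vii) [IF open(b) THEN bird(c)]. New: bird(c).
Round 3: (viii) [IF bird(c) and ready(b) THEN flies(obj2)]. New: flies(obj2).
Closure: {active(b), bird(c), closed(b), flies(obj2), mammal(c), metal(obj2), open(b), ready(b), visible(b)} — 9 facts.

9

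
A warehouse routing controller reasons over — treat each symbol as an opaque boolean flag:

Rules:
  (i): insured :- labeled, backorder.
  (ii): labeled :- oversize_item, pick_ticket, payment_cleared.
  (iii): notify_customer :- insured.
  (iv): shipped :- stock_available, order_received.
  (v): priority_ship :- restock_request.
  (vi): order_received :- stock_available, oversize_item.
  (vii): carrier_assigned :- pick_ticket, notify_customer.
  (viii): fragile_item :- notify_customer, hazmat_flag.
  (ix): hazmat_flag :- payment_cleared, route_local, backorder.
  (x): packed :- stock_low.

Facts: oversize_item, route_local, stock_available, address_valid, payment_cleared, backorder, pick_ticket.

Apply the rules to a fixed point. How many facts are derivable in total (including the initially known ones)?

15

Round 1 fires (ii), (vi), (ix), giving labeled, order_received, hazmat_flag.
Round 2 fires (i), (iv), giving insured, shipped.
Round 3 fires (iii), giving notify_customer.
Round 4 fires (vii), (viii), giving carrier_assigned, fragile_item.
Closure: {address_valid, backorder, carrier_assigned, fragile_item, hazmat_flag, insured, labeled, notify_customer, order_received, oversize_item, payment_cleared, pick_ticket, route_local, shipped, stock_available} — 15 facts.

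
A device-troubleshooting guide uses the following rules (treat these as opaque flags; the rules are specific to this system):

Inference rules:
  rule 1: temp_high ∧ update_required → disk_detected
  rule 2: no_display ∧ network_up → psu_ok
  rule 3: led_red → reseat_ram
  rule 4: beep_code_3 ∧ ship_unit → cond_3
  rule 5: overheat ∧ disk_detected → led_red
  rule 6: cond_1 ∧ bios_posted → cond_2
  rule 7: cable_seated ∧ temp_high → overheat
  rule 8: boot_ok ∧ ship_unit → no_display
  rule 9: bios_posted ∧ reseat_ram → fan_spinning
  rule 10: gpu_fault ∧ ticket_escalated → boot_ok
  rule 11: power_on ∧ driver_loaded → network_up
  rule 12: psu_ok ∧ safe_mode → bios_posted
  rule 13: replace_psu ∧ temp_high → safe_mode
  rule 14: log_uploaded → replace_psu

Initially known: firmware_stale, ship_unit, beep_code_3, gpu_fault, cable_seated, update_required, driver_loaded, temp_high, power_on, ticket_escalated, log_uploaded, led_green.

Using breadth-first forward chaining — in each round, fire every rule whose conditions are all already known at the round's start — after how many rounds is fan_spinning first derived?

Round 1 fires rule 1, rule 4, rule 7, rule 10, rule 11, rule 14, giving disk_detected, cond_3, overheat, boot_ok, network_up, replace_psu.
Round 2 fires rule 5, rule 8, rule 13, giving led_red, no_display, safe_mode.
Round 3 fires rule 2, rule 3, giving psu_ok, reseat_ram.
Round 4 fires rule 12, giving bios_posted.
Round 5 fires rule 9, giving fan_spinning.
fan_spinning first appears in round 5.

5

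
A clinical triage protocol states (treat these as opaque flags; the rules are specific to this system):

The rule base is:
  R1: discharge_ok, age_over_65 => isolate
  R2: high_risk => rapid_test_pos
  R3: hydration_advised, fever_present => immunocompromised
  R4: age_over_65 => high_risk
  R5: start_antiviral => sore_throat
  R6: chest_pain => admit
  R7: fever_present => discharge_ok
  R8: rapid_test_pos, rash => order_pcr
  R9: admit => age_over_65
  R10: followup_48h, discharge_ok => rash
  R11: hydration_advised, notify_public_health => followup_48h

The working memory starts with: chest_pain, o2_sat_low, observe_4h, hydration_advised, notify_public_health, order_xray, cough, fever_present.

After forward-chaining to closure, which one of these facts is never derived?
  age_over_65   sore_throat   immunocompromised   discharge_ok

Round 1: R3 [hydration_advised, fever_present => immunocompromised]; R6 [chest_pain => admit]; R7 [fever_present => discharge_ok]; R11 [hydration_advised, notify_public_health => followup_48h]. Adds immunocompromised, admit, discharge_ok, followup_48h.
Round 2: R9 [admit => age_over_65]; R10 [followup_48h, discharge_ok => rash]. Adds age_over_65, rash.
Round 3: R1 [discharge_ok, age_over_65 => isolate]; R4 [age_over_65 => high_risk]. Adds isolate, high_risk.
Round 4: R2 [high_risk => rapid_test_pos]. Adds rapid_test_pos.
Round 5: R8 [rapid_test_pos, rash => order_pcr]. Adds order_pcr.
Derived: immunocompromised (round 1), age_over_65 (round 2), discharge_ok (round 1). sore_throat never appears in any round.

sore_throat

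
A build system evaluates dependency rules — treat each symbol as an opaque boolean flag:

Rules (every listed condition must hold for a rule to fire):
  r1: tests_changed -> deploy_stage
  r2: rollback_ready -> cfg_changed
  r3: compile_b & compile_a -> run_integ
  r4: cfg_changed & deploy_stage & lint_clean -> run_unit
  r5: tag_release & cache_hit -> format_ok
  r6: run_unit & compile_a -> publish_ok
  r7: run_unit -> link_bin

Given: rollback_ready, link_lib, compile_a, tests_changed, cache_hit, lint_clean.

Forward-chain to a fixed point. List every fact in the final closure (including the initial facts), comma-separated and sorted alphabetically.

Round 1 fires r1, r2, giving deploy_stage, cfg_changed.
Round 2 fires r4, giving run_unit.
Round 3 fires r6, r7, giving publish_ok, link_bin.

cache_hit, cfg_changed, compile_a, deploy_stage, link_bin, link_lib, lint_clean, publish_ok, rollback_ready, run_unit, tests_changed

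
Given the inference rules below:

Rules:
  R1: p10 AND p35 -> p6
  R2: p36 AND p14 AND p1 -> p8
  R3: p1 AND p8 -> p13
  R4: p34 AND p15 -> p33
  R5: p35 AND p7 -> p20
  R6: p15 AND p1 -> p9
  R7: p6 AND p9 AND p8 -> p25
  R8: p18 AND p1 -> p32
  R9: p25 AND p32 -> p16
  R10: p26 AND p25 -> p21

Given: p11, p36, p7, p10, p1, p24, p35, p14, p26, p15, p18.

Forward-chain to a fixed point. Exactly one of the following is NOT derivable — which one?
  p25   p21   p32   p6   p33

[1] R1 [p10 AND p35 -> p6]; R2 [p36 AND p14 AND p1 -> p8]; R5 [p35 AND p7 -> p20]; R6 [p15 AND p1 -> p9]; R8 [p18 AND p1 -> p32]. ⇒ new: p6, p8, p20, p9, p32.
[2] R3 [p1 AND p8 -> p13]; R7 [p6 AND p9 AND p8 -> p25]. ⇒ new: p13, p25.
[3] R9 [p25 AND p32 -> p16]; R10 [p26 AND p25 -> p21]. ⇒ new: p16, p21.
Derived: p6 (round 1), p21 (round 3), p32 (round 1), p25 (round 2). p33 never appears in any round.

p33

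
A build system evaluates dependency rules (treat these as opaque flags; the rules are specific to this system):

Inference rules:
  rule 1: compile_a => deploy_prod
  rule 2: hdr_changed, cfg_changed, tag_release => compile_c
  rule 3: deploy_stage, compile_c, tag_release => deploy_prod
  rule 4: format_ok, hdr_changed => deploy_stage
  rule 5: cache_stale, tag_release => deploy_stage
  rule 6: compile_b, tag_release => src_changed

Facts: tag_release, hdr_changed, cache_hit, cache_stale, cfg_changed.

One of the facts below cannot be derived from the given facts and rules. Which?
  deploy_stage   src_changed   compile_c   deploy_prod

Round 1 fires rule 2, rule 5, giving compile_c, deploy_stage.
Round 2 fires rule 3, giving deploy_prod.
Derived: compile_c (round 1), deploy_stage (round 1), deploy_prod (round 2). src_changed never appears in any round.

src_changed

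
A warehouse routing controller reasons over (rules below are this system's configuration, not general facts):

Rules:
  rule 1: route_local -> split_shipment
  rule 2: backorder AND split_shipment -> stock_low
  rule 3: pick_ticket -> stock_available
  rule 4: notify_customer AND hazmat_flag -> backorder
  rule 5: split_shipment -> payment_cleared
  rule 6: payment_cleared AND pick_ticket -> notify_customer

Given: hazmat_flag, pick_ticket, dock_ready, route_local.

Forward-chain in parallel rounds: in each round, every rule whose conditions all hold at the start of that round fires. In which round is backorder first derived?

4

Round 1: rule 1 [route_local -> split_shipment]; rule 3 [pick_ticket -> stock_available]. Adds split_shipment, stock_available.
Round 2: rule 5 [split_shipment -> payment_cleared]. Adds payment_cleared.
Round 3: rule 6 [payment_cleared AND pick_ticket -> notify_customer]. Adds notify_customer.
Round 4: rule 4 [notify_customer AND hazmat_flag -> backorder]. Adds backorder.
backorder first appears in round 4.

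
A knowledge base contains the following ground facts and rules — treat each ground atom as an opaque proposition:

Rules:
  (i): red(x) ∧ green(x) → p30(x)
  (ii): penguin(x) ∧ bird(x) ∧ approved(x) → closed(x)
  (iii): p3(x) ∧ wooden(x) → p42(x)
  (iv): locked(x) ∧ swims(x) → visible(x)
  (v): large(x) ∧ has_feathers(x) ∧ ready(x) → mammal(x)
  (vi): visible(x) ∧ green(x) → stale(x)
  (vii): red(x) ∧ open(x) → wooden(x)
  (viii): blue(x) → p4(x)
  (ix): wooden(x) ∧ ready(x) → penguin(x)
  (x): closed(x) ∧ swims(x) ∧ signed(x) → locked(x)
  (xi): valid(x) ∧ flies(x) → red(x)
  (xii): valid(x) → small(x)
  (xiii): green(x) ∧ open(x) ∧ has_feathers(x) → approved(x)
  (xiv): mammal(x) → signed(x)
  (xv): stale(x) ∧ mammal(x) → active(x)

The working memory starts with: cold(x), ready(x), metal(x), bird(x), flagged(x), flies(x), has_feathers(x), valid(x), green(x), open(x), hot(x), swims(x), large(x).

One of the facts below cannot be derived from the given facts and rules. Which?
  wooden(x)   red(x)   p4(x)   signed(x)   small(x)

p4(x)

Round 1: (v) [large(x) ∧ has_feathers(x) ∧ ready(x) → mammal(x)]; (xi) [valid(x) ∧ flies(x) → red(x)]; (xii) [valid(x) → small(x)]; (xiii) [green(x) ∧ open(x) ∧ has_feathers(x) → approved(x)]. New: mammal(x), red(x), small(x), approved(x).
Round 2: (i) [red(x) ∧ green(x) → p30(x)]; (vii) [red(x) ∧ open(x) → wooden(x)]; (xiv) [mammal(x) → signed(x)]. New: p30(x), wooden(x), signed(x).
Round 3: (ix) [wooden(x) ∧ ready(x) → penguin(x)]. New: penguin(x).
Round 4: (ii) [penguin(x) ∧ bird(x) ∧ approved(x) → closed(x)]. New: closed(x).
Round 5: (x) [closed(x) ∧ swims(x) ∧ signed(x) → locked(x)]. New: locked(x).
Round 6: (iv) [locked(x) ∧ swims(x) → visible(x)]. New: visible(x).
Round 7: (vi) [visible(x) ∧ green(x) → stale(x)]. New: stale(x).
Round 8: (xv) [stale(x) ∧ mammal(x) → active(x)]. New: active(x).
Derived: wooden(x) (round 2), red(x) (round 1), small(x) (round 1), signed(x) (round 2). p4(x) never appears in any round.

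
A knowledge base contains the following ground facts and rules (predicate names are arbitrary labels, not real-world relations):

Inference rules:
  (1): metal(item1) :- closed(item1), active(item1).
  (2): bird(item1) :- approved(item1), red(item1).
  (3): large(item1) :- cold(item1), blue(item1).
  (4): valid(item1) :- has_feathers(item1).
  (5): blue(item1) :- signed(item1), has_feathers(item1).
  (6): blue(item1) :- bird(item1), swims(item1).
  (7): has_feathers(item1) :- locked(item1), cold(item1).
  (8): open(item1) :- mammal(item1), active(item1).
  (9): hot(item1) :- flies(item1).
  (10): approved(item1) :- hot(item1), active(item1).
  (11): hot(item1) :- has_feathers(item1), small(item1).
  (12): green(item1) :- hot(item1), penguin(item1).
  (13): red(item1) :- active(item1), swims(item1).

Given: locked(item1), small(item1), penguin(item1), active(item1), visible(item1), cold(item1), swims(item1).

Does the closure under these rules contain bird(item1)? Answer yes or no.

yes

Round 1 fires (7), (13), giving has_feathers(item1), red(item1).
Round 2 fires (4), (11), giving valid(item1), hot(item1).
Round 3 fires (10), (12), giving approved(item1), green(item1).
Round 4 fires (2), giving bird(item1).
Round 5 fires (6), giving blue(item1).
Round 6 fires (3), giving large(item1).
bird(item1) appears in round 4, so it is derivable.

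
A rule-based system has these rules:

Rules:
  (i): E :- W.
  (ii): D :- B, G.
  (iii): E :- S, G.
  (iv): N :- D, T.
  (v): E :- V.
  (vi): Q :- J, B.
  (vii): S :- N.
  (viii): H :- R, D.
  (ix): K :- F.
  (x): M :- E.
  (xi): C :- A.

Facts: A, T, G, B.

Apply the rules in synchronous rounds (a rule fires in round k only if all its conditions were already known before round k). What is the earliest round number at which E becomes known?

Round 1 fires (ii), (xi), giving D, C.
Round 2 fires (iv), giving N.
Round 3 fires (vii), giving S.
Round 4 fires (iii), giving E.
E first appears in round 4.

4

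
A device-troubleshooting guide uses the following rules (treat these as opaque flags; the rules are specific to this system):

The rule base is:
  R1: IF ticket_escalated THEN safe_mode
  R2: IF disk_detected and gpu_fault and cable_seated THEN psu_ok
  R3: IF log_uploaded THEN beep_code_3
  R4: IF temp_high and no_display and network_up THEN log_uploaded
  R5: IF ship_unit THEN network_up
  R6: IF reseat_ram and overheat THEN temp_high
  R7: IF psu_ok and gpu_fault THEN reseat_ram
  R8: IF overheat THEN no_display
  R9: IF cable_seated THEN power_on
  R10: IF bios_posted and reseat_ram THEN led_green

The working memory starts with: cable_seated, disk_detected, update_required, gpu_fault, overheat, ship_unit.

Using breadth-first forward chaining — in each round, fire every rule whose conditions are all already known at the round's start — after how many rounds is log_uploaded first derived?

Round 1: R2 [IF disk_detected and gpu_fault and cable_seated THEN psu_ok]; R5 [IF ship_unit THEN network_up]; R8 [IF overheat THEN no_display]; R9 [IF cable_seated THEN power_on]. Adds psu_ok, network_up, no_display, power_on.
Round 2: R7 [IF psu_ok and gpu_fault THEN reseat_ram]. Adds reseat_ram.
Round 3: R6 [IF reseat_ram and overheat THEN temp_high]. Adds temp_high.
Round 4: R4 [IF temp_high and no_display and network_up THEN log_uploaded]. Adds log_uploaded.
log_uploaded first appears in round 4.

4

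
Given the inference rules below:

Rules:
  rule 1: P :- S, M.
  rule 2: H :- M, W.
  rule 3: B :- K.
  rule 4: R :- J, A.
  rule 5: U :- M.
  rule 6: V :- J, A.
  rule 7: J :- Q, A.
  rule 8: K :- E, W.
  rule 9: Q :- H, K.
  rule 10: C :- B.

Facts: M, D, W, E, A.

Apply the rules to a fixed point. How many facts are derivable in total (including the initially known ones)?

14

Round 1 fires rule 2, rule 5, rule 8, giving H, U, K.
Round 2 fires rule 3, rule 9, giving B, Q.
Round 3 fires rule 7, rule 10, giving J, C.
Round 4 fires rule 4, rule 6, giving R, V.
Closure: {A, B, C, D, E, H, J, K, M, Q, R, U, V, W} — 14 facts.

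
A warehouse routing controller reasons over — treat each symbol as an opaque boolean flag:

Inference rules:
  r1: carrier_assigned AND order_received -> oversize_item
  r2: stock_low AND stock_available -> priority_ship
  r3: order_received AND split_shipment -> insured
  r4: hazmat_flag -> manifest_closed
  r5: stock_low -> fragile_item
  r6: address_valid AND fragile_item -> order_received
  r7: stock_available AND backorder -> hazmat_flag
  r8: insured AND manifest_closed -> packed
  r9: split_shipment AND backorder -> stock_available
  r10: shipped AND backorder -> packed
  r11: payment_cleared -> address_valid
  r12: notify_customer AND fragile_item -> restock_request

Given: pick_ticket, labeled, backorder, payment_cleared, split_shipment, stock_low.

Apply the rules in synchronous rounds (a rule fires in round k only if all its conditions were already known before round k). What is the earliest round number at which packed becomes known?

[1] r5 [stock_low -> fragile_item]; r9 [split_shipment AND backorder -> stock_available]; r11 [payment_cleared -> address_valid]. ⇒ new: fragile_item, stock_available, address_valid.
[2] r2 [stock_low AND stock_available -> priority_ship]; r6 [address_valid AND fragile_item -> order_received]; r7 [stock_available AND backorder -> hazmat_flag]. ⇒ new: priority_ship, order_received, hazmat_flag.
[3] r3 [order_received AND split_shipment -> insured]; r4 [hazmat_flag -> manifest_closed]. ⇒ new: insured, manifest_closed.
[4] r8 [insured AND manifest_closed -> packed]. ⇒ new: packed.
packed first appears in round 4.

4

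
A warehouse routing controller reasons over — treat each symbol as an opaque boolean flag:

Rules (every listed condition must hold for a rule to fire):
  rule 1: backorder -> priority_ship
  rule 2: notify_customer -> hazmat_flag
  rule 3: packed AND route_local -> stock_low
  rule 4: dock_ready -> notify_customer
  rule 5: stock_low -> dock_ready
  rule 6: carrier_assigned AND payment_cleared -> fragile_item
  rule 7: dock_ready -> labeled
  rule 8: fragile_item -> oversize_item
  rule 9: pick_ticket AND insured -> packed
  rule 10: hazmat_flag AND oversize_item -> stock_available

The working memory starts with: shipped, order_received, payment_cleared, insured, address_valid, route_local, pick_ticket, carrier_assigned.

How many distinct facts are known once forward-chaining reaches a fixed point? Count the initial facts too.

Round 1 fires rule 6, rule 9, giving fragile_item, packed.
Round 2 fires rule 3, rule 8, giving stock_low, oversize_item.
Round 3 fires rule 5, giving dock_ready.
Round 4 fires rule 4, rule 7, giving notify_customer, labeled.
Round 5 fires rule 2, giving hazmat_flag.
Round 6 fires rule 10, giving stock_available.
Closure: {address_valid, carrier_assigned, dock_ready, fragile_item, hazmat_flag, insured, labeled, notify_customer, order_received, oversize_item, packed, payment_cleared, pick_ticket, route_local, shipped, stock_available, stock_low} — 17 facts.

17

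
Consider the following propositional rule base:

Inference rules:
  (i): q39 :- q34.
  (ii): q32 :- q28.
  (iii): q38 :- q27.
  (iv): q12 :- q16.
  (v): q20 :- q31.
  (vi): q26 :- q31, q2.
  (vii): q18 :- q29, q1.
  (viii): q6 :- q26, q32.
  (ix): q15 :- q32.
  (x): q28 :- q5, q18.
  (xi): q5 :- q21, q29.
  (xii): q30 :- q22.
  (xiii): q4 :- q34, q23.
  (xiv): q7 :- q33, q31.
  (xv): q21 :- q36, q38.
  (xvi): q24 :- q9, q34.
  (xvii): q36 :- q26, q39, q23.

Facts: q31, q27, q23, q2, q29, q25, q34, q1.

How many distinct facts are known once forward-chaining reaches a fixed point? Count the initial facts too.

Round 1: (i) [q39 :- q34.]; (iii) [q38 :- q27.]; (v) [q20 :- q31.]; (vi) [q26 :- q31, q2.]; (vii) [q18 :- q29, q1.]; (xiii) [q4 :- q34, q23.]. Adds q39, q38, q20, q26, q18, q4.
Round 2: (xvii) [q36 :- q26, q39, q23.]. Adds q36.
Round 3: (xv) [q21 :- q36, q38.]. Adds q21.
Round 4: (xi) [q5 :- q21, q29.]. Adds q5.
Round 5: (x) [q28 :- q5, q18.]. Adds q28.
Round 6: (ii) [q32 :- q28.]. Adds q32.
Round 7: (viii) [q6 :- q26, q32.]; (ix) [q15 :- q32.]. Adds q6, q15.
Closure: {q1, q15, q18, q2, q20, q21, q23, q25, q26, q27, q28, q29, q31, q32, q34, q36, q38, q39, q4, q5, q6} — 21 facts.

21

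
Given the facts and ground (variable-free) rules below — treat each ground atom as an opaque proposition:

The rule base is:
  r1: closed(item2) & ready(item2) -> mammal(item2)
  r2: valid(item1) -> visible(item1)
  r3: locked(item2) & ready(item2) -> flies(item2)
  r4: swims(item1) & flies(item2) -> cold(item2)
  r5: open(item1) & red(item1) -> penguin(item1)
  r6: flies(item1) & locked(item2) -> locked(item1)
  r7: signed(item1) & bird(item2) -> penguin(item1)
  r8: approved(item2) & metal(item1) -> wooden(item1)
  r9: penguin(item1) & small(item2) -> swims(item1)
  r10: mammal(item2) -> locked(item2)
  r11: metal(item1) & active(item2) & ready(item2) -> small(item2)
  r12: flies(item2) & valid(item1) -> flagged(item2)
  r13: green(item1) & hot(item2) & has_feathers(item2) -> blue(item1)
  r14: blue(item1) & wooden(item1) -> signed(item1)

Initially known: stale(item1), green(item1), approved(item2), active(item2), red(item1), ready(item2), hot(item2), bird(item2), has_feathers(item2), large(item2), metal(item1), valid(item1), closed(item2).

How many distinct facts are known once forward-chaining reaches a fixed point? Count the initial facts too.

25

[1] r1 [closed(item2) & ready(item2) -> mammal(item2)]; r2 [valid(item1) -> visible(item1)]; r8 [approved(item2) & metal(item1) -> wooden(item1)]; r11 [metal(item1) & active(item2) & ready(item2) -> small(item2)]; r13 [green(item1) & hot(item2) & has_feathers(item2) -> blue(item1)]. ⇒ new: mammal(item2), visible(item1), wooden(item1), small(item2), blue(item1).
[2] r10 [mammal(item2) -> locked(item2)]; r14 [blue(item1) & wooden(item1) -> signed(item1)]. ⇒ new: locked(item2), signed(item1).
[3] r3 [locked(item2) & ready(item2) -> flies(item2)]; r7 [signed(item1) & bird(item2) -> penguin(item1)]. ⇒ new: flies(item2), penguin(item1).
[4] r9 [penguin(item1) & small(item2) -> swims(item1)]; r12 [flies(item2) & valid(item1) -> flagged(item2)]. ⇒ new: swims(item1), flagged(item2).
[5] r4 [swims(item1) & flies(item2) -> cold(item2)]. ⇒ new: cold(item2).
Closure: {active(item2), approved(item2), bird(item2), blue(item1), closed(item2), cold(item2), flagged(item2), flies(item2), green(item1), has_feathers(item2), hot(item2), large(item2), locked(item2), mammal(item2), metal(item1), penguin(item1), ready(item2), red(item1), signed(item1), small(item2), stale(item1), swims(item1), valid(item1), visible(item1), wooden(item1)} — 25 facts.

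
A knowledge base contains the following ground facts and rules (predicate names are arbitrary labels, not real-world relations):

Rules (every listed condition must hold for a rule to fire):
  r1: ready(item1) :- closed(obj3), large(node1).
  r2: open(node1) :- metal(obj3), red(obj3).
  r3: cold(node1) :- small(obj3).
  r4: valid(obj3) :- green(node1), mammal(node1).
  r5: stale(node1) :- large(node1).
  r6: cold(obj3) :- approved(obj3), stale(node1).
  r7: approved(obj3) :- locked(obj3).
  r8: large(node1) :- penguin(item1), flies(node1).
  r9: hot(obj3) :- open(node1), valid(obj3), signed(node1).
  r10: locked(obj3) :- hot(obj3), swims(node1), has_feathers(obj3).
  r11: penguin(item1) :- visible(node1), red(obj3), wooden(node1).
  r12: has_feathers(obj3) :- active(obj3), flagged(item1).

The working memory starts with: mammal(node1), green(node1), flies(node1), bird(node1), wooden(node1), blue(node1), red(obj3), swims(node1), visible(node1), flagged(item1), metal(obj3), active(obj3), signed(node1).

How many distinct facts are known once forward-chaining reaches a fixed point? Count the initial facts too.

Round 1: r2 [open(node1) :- metal(obj3), red(obj3).]; r4 [valid(obj3) :- green(node1), mammal(node1).]; r11 [penguin(item1) :- visible(node1), red(obj3), wooden(node1).]; r12 [has_feathers(obj3) :- active(obj3), flagged(item1).]. New: open(node1), valid(obj3), penguin(item1), has_feathers(obj3).
Round 2: r8 [large(node1) :- penguin(item1), flies(node1).]; r9 [hot(obj3) :- open(node1), valid(obj3), signed(node1).]. New: large(node1), hot(obj3).
Round 3: r5 [stale(node1) :- large(node1).]; r10 [locked(obj3) :- hot(obj3), swims(node1), has_feathers(obj3).]. New: stale(node1), locked(obj3).
Round 4: r7 [approved(obj3) :- locked(obj3).]. New: approved(obj3).
Round 5: r6 [cold(obj3) :- approved(obj3), stale(node1).]. New: cold(obj3).
Closure: {active(obj3), approved(obj3), bird(node1), blue(node1), cold(obj3), flagged(item1), flies(node1), green(node1), has_feathers(obj3), hot(obj3), large(node1), locked(obj3), mammal(node1), metal(obj3), open(node1), penguin(item1), red(obj3), signed(node1), stale(node1), swims(node1), valid(obj3), visible(node1), wooden(node1)} — 23 facts.

23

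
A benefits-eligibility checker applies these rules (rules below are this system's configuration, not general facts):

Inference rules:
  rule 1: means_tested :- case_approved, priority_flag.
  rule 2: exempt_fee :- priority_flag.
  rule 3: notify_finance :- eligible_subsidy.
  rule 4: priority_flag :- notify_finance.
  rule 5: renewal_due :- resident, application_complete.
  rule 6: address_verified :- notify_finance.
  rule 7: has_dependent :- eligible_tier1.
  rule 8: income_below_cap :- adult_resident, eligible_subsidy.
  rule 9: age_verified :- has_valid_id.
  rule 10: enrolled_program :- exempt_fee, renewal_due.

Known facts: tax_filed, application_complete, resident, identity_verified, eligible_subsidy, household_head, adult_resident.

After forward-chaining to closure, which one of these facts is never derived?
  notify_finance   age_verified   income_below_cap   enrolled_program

[1] rule 3 [notify_finance :- eligible_subsidy.]; rule 5 [renewal_due :- resident, application_complete.]; rule 8 [income_below_cap :- adult_resident, eligible_subsidy.]. ⇒ new: notify_finance, renewal_due, income_below_cap.
[2] rule 4 [priority_flag :- notify_finance.]; rule 6 [address_verified :- notify_finance.]. ⇒ new: priority_flag, address_verified.
[3] rule 2 [exempt_fee :- priority_flag.]. ⇒ new: exempt_fee.
[4] rule 10 [enrolled_program :- exempt_fee, renewal_due.]. ⇒ new: enrolled_program.
Derived: notify_finance (round 1), enrolled_program (round 4), income_below_cap (round 1). age_verified never appears in any round.

age_verified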